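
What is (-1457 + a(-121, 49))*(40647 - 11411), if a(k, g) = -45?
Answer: -43912472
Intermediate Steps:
(-1457 + a(-121, 49))*(40647 - 11411) = (-1457 - 45)*(40647 - 11411) = -1502*29236 = -43912472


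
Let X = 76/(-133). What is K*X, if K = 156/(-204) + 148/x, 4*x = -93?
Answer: 45092/11067 ≈ 4.0745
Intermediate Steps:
x = -93/4 (x = (¼)*(-93) = -93/4 ≈ -23.250)
K = -11273/1581 (K = 156/(-204) + 148/(-93/4) = 156*(-1/204) + 148*(-4/93) = -13/17 - 592/93 = -11273/1581 ≈ -7.1303)
X = -4/7 (X = 76*(-1/133) = -4/7 ≈ -0.57143)
K*X = -11273/1581*(-4/7) = 45092/11067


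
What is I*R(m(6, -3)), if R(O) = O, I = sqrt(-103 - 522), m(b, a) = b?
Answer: 150*I ≈ 150.0*I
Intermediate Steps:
I = 25*I (I = sqrt(-625) = 25*I ≈ 25.0*I)
I*R(m(6, -3)) = (25*I)*6 = 150*I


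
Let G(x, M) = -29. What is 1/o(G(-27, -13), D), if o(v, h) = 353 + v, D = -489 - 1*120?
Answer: 1/324 ≈ 0.0030864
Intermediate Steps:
D = -609 (D = -489 - 120 = -609)
1/o(G(-27, -13), D) = 1/(353 - 29) = 1/324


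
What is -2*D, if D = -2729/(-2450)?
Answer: -2729/1225 ≈ -2.2278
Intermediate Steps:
D = 2729/2450 (D = -2729*(-1/2450) = 2729/2450 ≈ 1.1139)
-2*D = -2*2729/2450 = -2729/1225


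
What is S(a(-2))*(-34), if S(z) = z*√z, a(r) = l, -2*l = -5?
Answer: -85*√10/2 ≈ -134.40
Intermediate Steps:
l = 5/2 (l = -½*(-5) = 5/2 ≈ 2.5000)
a(r) = 5/2
S(z) = z^(3/2)
S(a(-2))*(-34) = (5/2)^(3/2)*(-34) = (5*√10/4)*(-34) = -85*√10/2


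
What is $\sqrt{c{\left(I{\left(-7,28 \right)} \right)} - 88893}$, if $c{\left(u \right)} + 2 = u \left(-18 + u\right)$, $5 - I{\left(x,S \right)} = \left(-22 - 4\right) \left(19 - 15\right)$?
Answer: $8 i \sqrt{1234} \approx 281.03 i$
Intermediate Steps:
$I{\left(x,S \right)} = 109$ ($I{\left(x,S \right)} = 5 - \left(-22 - 4\right) \left(19 - 15\right) = 5 - \left(-26\right) 4 = 5 - -104 = 5 + 104 = 109$)
$c{\left(u \right)} = -2 + u \left(-18 + u\right)$
$\sqrt{c{\left(I{\left(-7,28 \right)} \right)} - 88893} = \sqrt{\left(-2 + 109^{2} - 1962\right) - 88893} = \sqrt{\left(-2 + 11881 - 1962\right) - 88893} = \sqrt{9917 - 88893} = \sqrt{-78976} = 8 i \sqrt{1234}$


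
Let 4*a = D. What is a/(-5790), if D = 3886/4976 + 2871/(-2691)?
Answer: 14181/1148600128 ≈ 1.2346e-5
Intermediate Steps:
D = -212715/743912 (D = 3886*(1/4976) + 2871*(-1/2691) = 1943/2488 - 319/299 = -212715/743912 ≈ -0.28594)
a = -212715/2975648 (a = (1/4)*(-212715/743912) = -212715/2975648 ≈ -0.071485)
a/(-5790) = -212715/2975648/(-5790) = -212715/2975648*(-1/5790) = 14181/1148600128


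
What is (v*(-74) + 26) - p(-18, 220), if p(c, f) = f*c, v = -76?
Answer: 9610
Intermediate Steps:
p(c, f) = c*f
(v*(-74) + 26) - p(-18, 220) = (-76*(-74) + 26) - (-18)*220 = (5624 + 26) - 1*(-3960) = 5650 + 3960 = 9610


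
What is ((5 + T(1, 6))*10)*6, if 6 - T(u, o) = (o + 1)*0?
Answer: 660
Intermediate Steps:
T(u, o) = 6 (T(u, o) = 6 - (o + 1)*0 = 6 - (1 + o)*0 = 6 - 1*0 = 6 + 0 = 6)
((5 + T(1, 6))*10)*6 = ((5 + 6)*10)*6 = (11*10)*6 = 110*6 = 660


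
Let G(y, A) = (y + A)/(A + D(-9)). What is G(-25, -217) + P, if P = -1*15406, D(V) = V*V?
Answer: -1047487/68 ≈ -15404.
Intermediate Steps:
D(V) = V**2
G(y, A) = (A + y)/(81 + A) (G(y, A) = (y + A)/(A + (-9)**2) = (A + y)/(A + 81) = (A + y)/(81 + A))
P = -15406
G(-25, -217) + P = (-217 - 25)/(81 - 217) - 15406 = -242/(-136) - 15406 = -1/136*(-242) - 15406 = 121/68 - 15406 = -1047487/68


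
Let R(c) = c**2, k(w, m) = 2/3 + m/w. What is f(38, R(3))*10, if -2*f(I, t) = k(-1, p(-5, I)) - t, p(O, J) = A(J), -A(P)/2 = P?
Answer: -1015/3 ≈ -338.33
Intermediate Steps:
A(P) = -2*P
p(O, J) = -2*J
k(w, m) = 2/3 + m/w (k(w, m) = 2*(1/3) + m/w = 2/3 + m/w)
f(I, t) = -1/3 + t/2 - I (f(I, t) = -((2/3 - 2*I/(-1)) - t)/2 = -((2/3 - 2*I*(-1)) - t)/2 = -((2/3 + 2*I) - t)/2 = -(2/3 - t + 2*I)/2 = -1/3 + t/2 - I)
f(38, R(3))*10 = (-1/3 + (1/2)*3**2 - 1*38)*10 = (-1/3 + (1/2)*9 - 38)*10 = (-1/3 + 9/2 - 38)*10 = -203/6*10 = -1015/3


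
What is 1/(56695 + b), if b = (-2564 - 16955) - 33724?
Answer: 1/3452 ≈ 0.00028969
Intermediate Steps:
b = -53243 (b = -19519 - 33724 = -53243)
1/(56695 + b) = 1/(56695 - 53243) = 1/3452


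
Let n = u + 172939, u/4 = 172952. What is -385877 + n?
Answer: 478870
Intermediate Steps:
u = 691808 (u = 4*172952 = 691808)
n = 864747 (n = 691808 + 172939 = 864747)
-385877 + n = -385877 + 864747 = 478870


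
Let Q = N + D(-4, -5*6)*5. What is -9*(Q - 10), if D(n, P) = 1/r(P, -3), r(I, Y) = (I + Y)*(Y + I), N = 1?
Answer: 9796/121 ≈ 80.959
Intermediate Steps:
r(I, Y) = (I + Y)² (r(I, Y) = (I + Y)*(I + Y) = (I + Y)²)
D(n, P) = (-3 + P)⁻² (D(n, P) = 1/((P - 3)²) = 1/((-3 + P)²) = (-3 + P)⁻²)
Q = 1094/1089 (Q = 1 + 5/(-3 - 5*6)² = 1 + 5/(-3 - 30)² = 1 + 5/(-33)² = 1 + (1/1089)*5 = 1 + 5/1089 = 1094/1089 ≈ 1.0046)
-9*(Q - 10) = -9*(1094/1089 - 10) = -9*(-9796/1089) = 9796/121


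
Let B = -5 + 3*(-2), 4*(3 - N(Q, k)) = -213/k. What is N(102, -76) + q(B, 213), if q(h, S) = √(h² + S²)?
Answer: 699/304 + √45490 ≈ 215.58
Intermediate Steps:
N(Q, k) = 3 + 213/(4*k) (N(Q, k) = 3 - (-213)/(4*k) = 3 + 213/(4*k))
B = -11 (B = -5 - 6 = -11)
q(h, S) = √(S² + h²)
N(102, -76) + q(B, 213) = (3 + (213/4)/(-76)) + √(213² + (-11)²) = (3 + (213/4)*(-1/76)) + √(45369 + 121) = (3 - 213/304) + √45490 = 699/304 + √45490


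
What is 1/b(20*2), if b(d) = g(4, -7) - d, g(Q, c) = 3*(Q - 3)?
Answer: -1/37 ≈ -0.027027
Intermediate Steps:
g(Q, c) = -9 + 3*Q (g(Q, c) = 3*(-3 + Q) = -9 + 3*Q)
b(d) = 3 - d (b(d) = (-9 + 3*4) - d = (-9 + 12) - d = 3 - d)
1/b(20*2) = 1/(3 - 20*2) = 1/(3 - 1*40) = 1/(3 - 40) = 1/(-37) = -1/37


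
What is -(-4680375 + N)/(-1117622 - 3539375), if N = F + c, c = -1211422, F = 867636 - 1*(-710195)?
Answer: -4313966/4656997 ≈ -0.92634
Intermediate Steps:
F = 1577831 (F = 867636 + 710195 = 1577831)
N = 366409 (N = 1577831 - 1211422 = 366409)
-(-4680375 + N)/(-1117622 - 3539375) = -(-4680375 + 366409)/(-1117622 - 3539375) = -(-4313966)/(-4656997) = -(-4313966)*(-1)/4656997 = -1*4313966/4656997 = -4313966/4656997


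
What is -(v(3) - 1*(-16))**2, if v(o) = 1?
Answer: -289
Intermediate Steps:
-(v(3) - 1*(-16))**2 = -(1 - 1*(-16))**2 = -(1 + 16)**2 = -1*17**2 = -1*289 = -289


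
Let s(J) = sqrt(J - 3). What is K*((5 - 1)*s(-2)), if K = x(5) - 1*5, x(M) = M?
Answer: 0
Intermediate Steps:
s(J) = sqrt(-3 + J)
K = 0 (K = 5 - 1*5 = 5 - 5 = 0)
K*((5 - 1)*s(-2)) = 0*((5 - 1)*sqrt(-3 - 2)) = 0*(4*sqrt(-5)) = 0*(4*(I*sqrt(5))) = 0*(4*I*sqrt(5)) = 0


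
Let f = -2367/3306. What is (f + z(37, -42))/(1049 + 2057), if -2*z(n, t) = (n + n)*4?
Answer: -163885/3422812 ≈ -0.047880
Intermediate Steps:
z(n, t) = -4*n (z(n, t) = -(n + n)*4/2 = -2*n*4/2 = -4*n)
f = -789/1102 (f = -2367*1/3306 = -789/1102 ≈ -0.71597)
(f + z(37, -42))/(1049 + 2057) = (-789/1102 - 4*37)/(1049 + 2057) = (-789/1102 - 148)/3106 = -163885/1102*1/3106 = -163885/3422812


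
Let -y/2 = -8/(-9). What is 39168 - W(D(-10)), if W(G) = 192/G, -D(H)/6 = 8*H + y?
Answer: 900855/23 ≈ 39168.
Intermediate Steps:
y = -16/9 (y = -(-16)/(-9) = -(-16)*(-1)/9 = -2*8/9 = -16/9 ≈ -1.7778)
D(H) = 32/3 - 48*H (D(H) = -6*(8*H - 16/9) = -6*(-16/9 + 8*H) = 32/3 - 48*H)
39168 - W(D(-10)) = 39168 - 192/(32/3 - 48*(-10)) = 39168 - 192/(32/3 + 480) = 39168 - 192/1472/3 = 39168 - 192*3/1472 = 39168 - 1*9/23 = 39168 - 9/23 = 900855/23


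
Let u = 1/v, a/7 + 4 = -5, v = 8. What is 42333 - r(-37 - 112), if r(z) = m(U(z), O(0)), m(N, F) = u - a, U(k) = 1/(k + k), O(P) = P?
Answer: 338159/8 ≈ 42270.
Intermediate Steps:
U(k) = 1/(2*k)
a = -63 (a = -28 + 7*(-5) = -28 - 35 = -63)
u = ⅛ (u = 1/8 = ⅛ ≈ 0.12500)
m(N, F) = 505/8 (m(N, F) = ⅛ - 1*(-63) = ⅛ + 63 = 505/8)
r(z) = 505/8
42333 - r(-37 - 112) = 42333 - 1*505/8 = 42333 - 505/8 = 338159/8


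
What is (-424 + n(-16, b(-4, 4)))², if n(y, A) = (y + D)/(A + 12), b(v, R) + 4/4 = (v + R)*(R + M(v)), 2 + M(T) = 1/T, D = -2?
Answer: 21921124/121 ≈ 1.8117e+5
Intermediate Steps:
M(T) = -2 + 1/T
b(v, R) = -1 + (R + v)*(-2 + R + 1/v) (b(v, R) = -1 + (v + R)*(R + (-2 + 1/v)) = -1 + (R + v)*(-2 + R + 1/v))
n(y, A) = (-2 + y)/(12 + A) (n(y, A) = (y - 2)/(A + 12) = (-2 + y)/(12 + A))
(-424 + n(-16, b(-4, 4)))² = (-424 + (-2 - 16)/(12 + (4² - 2*4 - 2*(-4) + 4*(-4) + 4/(-4))))² = (-424 - 18/(12 + (16 - 8 + 8 - 16 + 4*(-¼))))² = (-424 - 18/(12 + (16 - 8 + 8 - 16 - 1)))² = (-424 - 18/(12 - 1))² = (-424 - 18/11)² = (-4682/11)² = 21921124/121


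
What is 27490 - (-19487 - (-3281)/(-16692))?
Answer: 784143365/16692 ≈ 46977.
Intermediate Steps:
27490 - (-19487 - (-3281)/(-16692)) = 27490 - (-19487 - (-3281)*(-1)/16692) = 27490 - (-19487 - 1*3281/16692) = 27490 - (-19487 - 3281/16692) = 27490 - 1*(-325280285/16692) = 27490 + 325280285/16692 = 784143365/16692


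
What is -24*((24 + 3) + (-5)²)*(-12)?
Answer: 14976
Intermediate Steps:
-24*((24 + 3) + (-5)²)*(-12) = -24*(27 + 25)*(-12) = -24*52*(-12) = -1248*(-12) = 14976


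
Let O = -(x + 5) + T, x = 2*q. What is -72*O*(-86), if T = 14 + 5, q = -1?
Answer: 99072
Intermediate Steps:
x = -2 (x = 2*(-1) = -2)
T = 19
O = 16 (O = -(-2 + 5) + 19 = -1*3 + 19 = -3 + 19 = 16)
-72*O*(-86) = -72*16*(-86) = -1152*(-86) = 99072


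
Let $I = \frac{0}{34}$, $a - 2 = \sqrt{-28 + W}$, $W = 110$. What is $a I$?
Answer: $0$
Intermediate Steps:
$a = 2 + \sqrt{82}$ ($a = 2 + \sqrt{-28 + 110} = 2 + \sqrt{82} \approx 11.055$)
$I = 0$ ($I = 0 \cdot \frac{1}{34} = 0$)
$a I = \left(2 + \sqrt{82}\right) 0 = 0$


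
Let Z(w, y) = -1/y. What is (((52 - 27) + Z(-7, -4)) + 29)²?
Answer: 47089/16 ≈ 2943.1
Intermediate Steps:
(((52 - 27) + Z(-7, -4)) + 29)² = (((52 - 27) - 1/(-4)) + 29)² = ((25 - 1*(-¼)) + 29)² = ((25 + ¼) + 29)² = (101/4 + 29)² = (217/4)² = 47089/16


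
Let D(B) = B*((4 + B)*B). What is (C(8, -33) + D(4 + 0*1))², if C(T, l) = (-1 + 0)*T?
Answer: 14400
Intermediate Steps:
C(T, l) = -T
D(B) = B²*(4 + B) (D(B) = B*(B*(4 + B)) = B²*(4 + B))
(C(8, -33) + D(4 + 0*1))² = (-1*8 + (4 + 0*1)²*(4 + (4 + 0*1)))² = (-8 + (4 + 0)²*(4 + (4 + 0)))² = (-8 + 4²*(4 + 4))² = (-8 + 16*8)² = (-8 + 128)² = 120² = 14400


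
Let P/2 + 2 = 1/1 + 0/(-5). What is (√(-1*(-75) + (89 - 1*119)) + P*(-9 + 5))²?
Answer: 109 + 48*√5 ≈ 216.33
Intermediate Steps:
P = -2 (P = -4 + 2*(1/1 + 0/(-5)) = -4 + 2*(1*1 + 0*(-⅕)) = -4 + 2*(1 + 0) = -4 + 2*1 = -4 + 2 = -2)
(√(-1*(-75) + (89 - 1*119)) + P*(-9 + 5))² = (√(-1*(-75) + (89 - 1*119)) - 2*(-9 + 5))² = (√(75 + (89 - 119)) - 2*(-4))² = (√(75 - 30) + 8)² = (√45 + 8)² = (3*√5 + 8)² = (8 + 3*√5)²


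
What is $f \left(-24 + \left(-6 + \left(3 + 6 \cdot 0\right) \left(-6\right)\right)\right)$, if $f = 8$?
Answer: $-384$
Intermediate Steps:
$f \left(-24 + \left(-6 + \left(3 + 6 \cdot 0\right) \left(-6\right)\right)\right) = 8 \left(-24 + \left(-6 + \left(3 + 6 \cdot 0\right) \left(-6\right)\right)\right) = 8 \left(-24 + \left(-6 + \left(3 + 0\right) \left(-6\right)\right)\right) = 8 \left(-24 + \left(-6 + 3 \left(-6\right)\right)\right) = 8 \left(-24 - 24\right) = 8 \left(-48\right) = -384$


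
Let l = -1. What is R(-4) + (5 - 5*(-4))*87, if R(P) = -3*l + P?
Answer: 2174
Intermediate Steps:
R(P) = 3 + P (R(P) = -3*(-1) + P = 3 + P)
R(-4) + (5 - 5*(-4))*87 = (3 - 4) + (5 - 5*(-4))*87 = -1 + (5 + 20)*87 = -1 + 25*87 = -1 + 2175 = 2174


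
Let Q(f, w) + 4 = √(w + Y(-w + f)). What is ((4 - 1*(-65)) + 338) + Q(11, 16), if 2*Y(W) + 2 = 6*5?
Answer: 403 + √30 ≈ 408.48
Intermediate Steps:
Y(W) = 14 (Y(W) = -1 + (6*5)/2 = -1 + (½)*30 = -1 + 15 = 14)
Q(f, w) = -4 + √(14 + w) (Q(f, w) = -4 + √(w + 14) = -4 + √(14 + w))
((4 - 1*(-65)) + 338) + Q(11, 16) = ((4 - 1*(-65)) + 338) + (-4 + √(14 + 16)) = ((4 + 65) + 338) + (-4 + √30) = (69 + 338) + (-4 + √30) = 407 + (-4 + √30) = 403 + √30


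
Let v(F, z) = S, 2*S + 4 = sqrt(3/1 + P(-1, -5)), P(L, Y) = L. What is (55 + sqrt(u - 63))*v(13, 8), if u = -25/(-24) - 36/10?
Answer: -(4 - sqrt(2))*(3300 + I*sqrt(236010))/120 ≈ -71.109 - 10.468*I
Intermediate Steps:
u = -307/120 (u = -25*(-1/24) - 36*1/10 = 25/24 - 18/5 = -307/120 ≈ -2.5583)
S = -2 + sqrt(2)/2 (S = -2 + sqrt(3/1 - 1)/2 = -2 + sqrt(3*1 - 1)/2 = -2 + sqrt(3 - 1)/2 = -2 + sqrt(2)/2 ≈ -1.2929)
v(F, z) = -2 + sqrt(2)/2
(55 + sqrt(u - 63))*v(13, 8) = (55 + sqrt(-307/120 - 63))*(-2 + sqrt(2)/2) = (55 + sqrt(-7867/120))*(-2 + sqrt(2)/2) = (55 + I*sqrt(236010)/60)*(-2 + sqrt(2)/2) = (-2 + sqrt(2)/2)*(55 + I*sqrt(236010)/60)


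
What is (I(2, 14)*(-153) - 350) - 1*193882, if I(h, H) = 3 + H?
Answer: -196833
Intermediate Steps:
(I(2, 14)*(-153) - 350) - 1*193882 = ((3 + 14)*(-153) - 350) - 1*193882 = (17*(-153) - 350) - 193882 = (-2601 - 350) - 193882 = -2951 - 193882 = -196833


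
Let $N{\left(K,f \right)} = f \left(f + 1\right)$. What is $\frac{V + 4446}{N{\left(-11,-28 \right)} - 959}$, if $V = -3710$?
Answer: $- \frac{736}{203} \approx -3.6256$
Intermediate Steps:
$N{\left(K,f \right)} = f \left(1 + f\right)$
$\frac{V + 4446}{N{\left(-11,-28 \right)} - 959} = \frac{-3710 + 4446}{- 28 \left(1 - 28\right) - 959} = \frac{736}{\left(-28\right) \left(-27\right) - 959} = \frac{736}{756 - 959} = \frac{736}{-203} = 736 \left(- \frac{1}{203}\right) = - \frac{736}{203}$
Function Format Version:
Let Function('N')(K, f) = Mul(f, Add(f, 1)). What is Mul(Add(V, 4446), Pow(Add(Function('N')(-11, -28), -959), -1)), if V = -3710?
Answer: Rational(-736, 203) ≈ -3.6256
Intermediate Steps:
Function('N')(K, f) = Mul(f, Add(1, f))
Mul(Add(V, 4446), Pow(Add(Function('N')(-11, -28), -959), -1)) = Mul(Add(-3710, 4446), Pow(Add(Mul(-28, Add(1, -28)), -959), -1)) = Mul(736, Pow(Add(Mul(-28, -27), -959), -1)) = Mul(736, Pow(Add(756, -959), -1)) = Mul(736, Pow(-203, -1)) = Mul(736, Rational(-1, 203)) = Rational(-736, 203)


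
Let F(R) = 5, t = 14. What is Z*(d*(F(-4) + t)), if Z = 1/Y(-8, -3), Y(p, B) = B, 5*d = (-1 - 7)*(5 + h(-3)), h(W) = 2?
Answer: 1064/15 ≈ 70.933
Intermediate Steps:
d = -56/5 (d = ((-1 - 7)*(5 + 2))/5 = (-8*7)/5 = (⅕)*(-56) = -56/5 ≈ -11.200)
Z = -⅓ (Z = 1/(-3) = -⅓ ≈ -0.33333)
Z*(d*(F(-4) + t)) = -(-56)*(5 + 14)/15 = -(-56)*19/15 = -⅓*(-1064/5) = 1064/15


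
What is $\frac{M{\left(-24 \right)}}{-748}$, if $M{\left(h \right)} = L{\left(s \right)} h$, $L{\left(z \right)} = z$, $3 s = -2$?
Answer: $- \frac{4}{187} \approx -0.02139$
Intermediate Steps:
$s = - \frac{2}{3}$ ($s = \frac{1}{3} \left(-2\right) = - \frac{2}{3} \approx -0.66667$)
$M{\left(h \right)} = - \frac{2 h}{3}$
$\frac{M{\left(-24 \right)}}{-748} = \frac{\left(- \frac{2}{3}\right) \left(-24\right)}{-748} = 16 \left(- \frac{1}{748}\right) = - \frac{4}{187}$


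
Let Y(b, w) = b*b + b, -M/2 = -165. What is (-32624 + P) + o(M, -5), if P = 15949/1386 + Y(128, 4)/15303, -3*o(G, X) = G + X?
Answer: -231328154021/7069986 ≈ -32720.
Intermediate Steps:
M = 330 (M = -2*(-165) = 330)
Y(b, w) = b + b² (Y(b, w) = b² + b = b + b²)
o(G, X) = -G/3 - X/3 (o(G, X) = -(G + X)/3 = -G/3 - X/3)
P = 88984393/7069986 (P = 15949/1386 + (128*(1 + 128))/15303 = 15949*(1/1386) + (128*129)*(1/15303) = 15949/1386 + 16512*(1/15303) = 15949/1386 + 5504/5101 = 88984393/7069986 ≈ 12.586)
(-32624 + P) + o(M, -5) = (-32624 + 88984393/7069986) + (-⅓*330 - ⅓*(-5)) = -230562238871/7069986 + (-110 + 5/3) = -230562238871/7069986 - 325/3 = -231328154021/7069986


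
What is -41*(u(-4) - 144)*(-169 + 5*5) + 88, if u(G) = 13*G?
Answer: -1157096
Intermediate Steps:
-41*(u(-4) - 144)*(-169 + 5*5) + 88 = -41*(13*(-4) - 144)*(-169 + 5*5) + 88 = -41*(-52 - 144)*(-169 + 25) + 88 = -(-8036)*(-144) + 88 = -41*28224 + 88 = -1157184 + 88 = -1157096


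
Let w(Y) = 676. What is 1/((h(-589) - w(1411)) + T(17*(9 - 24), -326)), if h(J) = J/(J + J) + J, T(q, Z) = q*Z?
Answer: 2/163731 ≈ 1.2215e-5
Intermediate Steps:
T(q, Z) = Z*q
h(J) = ½ + J (h(J) = J/((2*J)) + J = (1/(2*J))*J + J = ½ + J)
1/((h(-589) - w(1411)) + T(17*(9 - 24), -326)) = 1/(((½ - 589) - 1*676) - 5542*(9 - 24)) = 1/((-1177/2 - 676) - 5542*(-15)) = 1/(-2529/2 - 326*(-255)) = 1/(-2529/2 + 83130) = 1/(163731/2) = 2/163731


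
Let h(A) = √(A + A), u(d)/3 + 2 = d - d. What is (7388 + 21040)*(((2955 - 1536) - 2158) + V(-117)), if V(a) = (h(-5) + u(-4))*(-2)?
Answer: -20667156 - 56856*I*√10 ≈ -2.0667e+7 - 1.7979e+5*I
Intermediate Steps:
u(d) = -6 (u(d) = -6 + 3*(d - d) = -6 + 3*0 = -6 + 0 = -6)
h(A) = √2*√A (h(A) = √(2*A) = √2*√A)
V(a) = 12 - 2*I*√10 (V(a) = (√2*√(-5) - 6)*(-2) = (√2*(I*√5) - 6)*(-2) = (I*√10 - 6)*(-2) = (-6 + I*√10)*(-2) = 12 - 2*I*√10)
(7388 + 21040)*(((2955 - 1536) - 2158) + V(-117)) = (7388 + 21040)*(((2955 - 1536) - 2158) + (12 - 2*I*√10)) = 28428*((1419 - 2158) + (12 - 2*I*√10)) = 28428*(-739 + (12 - 2*I*√10)) = 28428*(-727 - 2*I*√10) = -20667156 - 56856*I*√10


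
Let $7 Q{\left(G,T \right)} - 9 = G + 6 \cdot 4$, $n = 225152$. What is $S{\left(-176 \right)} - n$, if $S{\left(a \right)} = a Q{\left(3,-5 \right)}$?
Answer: $- \frac{1582400}{7} \approx -2.2606 \cdot 10^{5}$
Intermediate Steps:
$Q{\left(G,T \right)} = \frac{33}{7} + \frac{G}{7}$ ($Q{\left(G,T \right)} = \frac{9}{7} + \frac{G + 6 \cdot 4}{7} = \frac{9}{7} + \frac{G + 24}{7} = \frac{9}{7} + \frac{24 + G}{7} = \frac{9}{7} + \left(\frac{24}{7} + \frac{G}{7}\right) = \frac{33}{7} + \frac{G}{7}$)
$S{\left(a \right)} = \frac{36 a}{7}$ ($S{\left(a \right)} = a \left(\frac{33}{7} + \frac{1}{7} \cdot 3\right) = a \left(\frac{33}{7} + \frac{3}{7}\right) = a \frac{36}{7} = \frac{36 a}{7}$)
$S{\left(-176 \right)} - n = \frac{36}{7} \left(-176\right) - 225152 = - \frac{6336}{7} - 225152 = - \frac{1582400}{7}$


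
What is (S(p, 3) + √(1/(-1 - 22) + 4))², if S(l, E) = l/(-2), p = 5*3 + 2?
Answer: 7011/92 - 17*√2093/23 ≈ 42.392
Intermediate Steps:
p = 17 (p = 15 + 2 = 17)
S(l, E) = -l/2 (S(l, E) = l*(-½) = -l/2)
(S(p, 3) + √(1/(-1 - 22) + 4))² = (-½*17 + √(1/(-1 - 22) + 4))² = (-17/2 + √(1/(-23) + 4))² = (-17/2 + √(-1/23 + 4))² = (-17/2 + √(91/23))² = (-17/2 + √2093/23)²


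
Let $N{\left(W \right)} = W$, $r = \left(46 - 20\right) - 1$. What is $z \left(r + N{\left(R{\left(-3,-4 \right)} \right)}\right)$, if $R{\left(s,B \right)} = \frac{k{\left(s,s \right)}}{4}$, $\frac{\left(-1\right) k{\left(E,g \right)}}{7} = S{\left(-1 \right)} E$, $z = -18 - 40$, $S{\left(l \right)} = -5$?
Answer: $\frac{145}{2} \approx 72.5$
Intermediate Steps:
$z = -58$ ($z = -18 - 40 = -58$)
$k{\left(E,g \right)} = 35 E$ ($k{\left(E,g \right)} = - 7 \left(- 5 E\right) = 35 E$)
$r = 25$ ($r = 26 - 1 = 25$)
$R{\left(s,B \right)} = \frac{35 s}{4}$
$z \left(r + N{\left(R{\left(-3,-4 \right)} \right)}\right) = - 58 \left(25 + \frac{35}{4} \left(-3\right)\right) = - 58 \left(25 - \frac{105}{4}\right) = \left(-58\right) \left(- \frac{5}{4}\right) = \frac{145}{2}$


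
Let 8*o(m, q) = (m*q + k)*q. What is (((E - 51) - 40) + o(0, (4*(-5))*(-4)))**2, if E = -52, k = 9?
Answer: 2809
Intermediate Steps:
o(m, q) = q*(9 + m*q)/8 (o(m, q) = ((m*q + 9)*q)/8 = ((9 + m*q)*q)/8 = (q*(9 + m*q))/8 = q*(9 + m*q)/8)
(((E - 51) - 40) + o(0, (4*(-5))*(-4)))**2 = (((-52 - 51) - 40) + ((4*(-5))*(-4))*(9 + 0*((4*(-5))*(-4)))/8)**2 = ((-103 - 40) + (-20*(-4))*(9 + 0*(-20*(-4)))/8)**2 = (-143 + (1/8)*80*(9 + 0*80))**2 = (-143 + (1/8)*80*(9 + 0))**2 = (-143 + (1/8)*80*9)**2 = (-143 + 90)**2 = (-53)**2 = 2809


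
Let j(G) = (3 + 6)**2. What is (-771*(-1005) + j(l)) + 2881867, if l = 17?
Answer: 3656803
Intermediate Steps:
j(G) = 81 (j(G) = 9**2 = 81)
(-771*(-1005) + j(l)) + 2881867 = (-771*(-1005) + 81) + 2881867 = (774855 + 81) + 2881867 = 774936 + 2881867 = 3656803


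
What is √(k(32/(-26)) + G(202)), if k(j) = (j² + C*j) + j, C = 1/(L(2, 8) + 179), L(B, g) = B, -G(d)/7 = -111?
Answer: √4303480073/2353 ≈ 27.880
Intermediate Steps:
G(d) = 777 (G(d) = -7*(-111) = 777)
C = 1/181 (C = 1/(2 + 179) = 1/181 ≈ 0.0055249)
k(j) = j² + 182*j/181 (k(j) = (j² + j/181) + j = j² + 182*j/181)
√(k(32/(-26)) + G(202)) = √((32/(-26))*(182 + 181*(32/(-26)))/181 + 777) = √((32*(-1/26))*(182 + 181*(32*(-1/26)))/181 + 777) = √((1/181)*(-16/13)*(182 + 181*(-16/13)) + 777) = √((1/181)*(-16/13)*(182 - 2896/13) + 777) = √((1/181)*(-16/13)*(-530/13) + 777) = √(8480/30589 + 777) = √(23776133/30589) = √4303480073/2353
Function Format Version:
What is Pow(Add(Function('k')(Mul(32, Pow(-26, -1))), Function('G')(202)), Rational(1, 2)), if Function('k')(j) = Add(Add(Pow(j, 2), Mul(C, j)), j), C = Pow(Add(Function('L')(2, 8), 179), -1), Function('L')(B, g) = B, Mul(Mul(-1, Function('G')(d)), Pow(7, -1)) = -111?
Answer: Mul(Rational(1, 2353), Pow(4303480073, Rational(1, 2))) ≈ 27.880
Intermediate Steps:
Function('G')(d) = 777 (Function('G')(d) = Mul(-7, -111) = 777)
C = Rational(1, 181) (C = Pow(Add(2, 179), -1) = Pow(181, -1) = Rational(1, 181) ≈ 0.0055249)
Function('k')(j) = Add(Pow(j, 2), Mul(Rational(182, 181), j)) (Function('k')(j) = Add(Add(Pow(j, 2), Mul(Rational(1, 181), j)), j) = Add(Pow(j, 2), Mul(Rational(182, 181), j)))
Pow(Add(Function('k')(Mul(32, Pow(-26, -1))), Function('G')(202)), Rational(1, 2)) = Pow(Add(Mul(Rational(1, 181), Mul(32, Pow(-26, -1)), Add(182, Mul(181, Mul(32, Pow(-26, -1))))), 777), Rational(1, 2)) = Pow(Add(Mul(Rational(1, 181), Mul(32, Rational(-1, 26)), Add(182, Mul(181, Mul(32, Rational(-1, 26))))), 777), Rational(1, 2)) = Pow(Add(Mul(Rational(1, 181), Rational(-16, 13), Add(182, Mul(181, Rational(-16, 13)))), 777), Rational(1, 2)) = Pow(Add(Mul(Rational(1, 181), Rational(-16, 13), Add(182, Rational(-2896, 13))), 777), Rational(1, 2)) = Pow(Add(Mul(Rational(1, 181), Rational(-16, 13), Rational(-530, 13)), 777), Rational(1, 2)) = Pow(Add(Rational(8480, 30589), 777), Rational(1, 2)) = Pow(Rational(23776133, 30589), Rational(1, 2)) = Mul(Rational(1, 2353), Pow(4303480073, Rational(1, 2)))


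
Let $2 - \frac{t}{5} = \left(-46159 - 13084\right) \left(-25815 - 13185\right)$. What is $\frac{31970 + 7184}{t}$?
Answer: $- \frac{19577}{5776192495} \approx -3.3893 \cdot 10^{-6}$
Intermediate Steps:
$t = -11552384990$ ($t = 10 - 5 \left(-46159 - 13084\right) \left(-25815 - 13185\right) = 10 - 5 \left(\left(-59243\right) \left(-39000\right)\right) = 10 - 11552385000 = -11552384990$)
$\frac{31970 + 7184}{t} = \frac{31970 + 7184}{-11552384990} = 39154 \left(- \frac{1}{11552384990}\right) = - \frac{19577}{5776192495}$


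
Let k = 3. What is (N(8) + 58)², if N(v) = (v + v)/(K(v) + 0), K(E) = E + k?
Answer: 427716/121 ≈ 3534.8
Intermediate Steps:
K(E) = 3 + E (K(E) = E + 3 = 3 + E)
N(v) = 2*v/(3 + v) (N(v) = (v + v)/((3 + v) + 0) = (2*v)/(3 + v) = 2*v/(3 + v))
(N(8) + 58)² = (2*8/(3 + 8) + 58)² = (2*8/11 + 58)² = (2*8*(1/11) + 58)² = (16/11 + 58)² = (654/11)² = 427716/121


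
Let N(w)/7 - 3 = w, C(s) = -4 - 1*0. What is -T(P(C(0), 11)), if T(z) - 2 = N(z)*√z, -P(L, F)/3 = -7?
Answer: -2 - 168*√21 ≈ -771.87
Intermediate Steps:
C(s) = -4 (C(s) = -4 + 0 = -4)
N(w) = 21 + 7*w
P(L, F) = 21 (P(L, F) = -3*(-7) = 21)
T(z) = 2 + √z*(21 + 7*z) (T(z) = 2 + (21 + 7*z)*√z = 2 + √z*(21 + 7*z))
-T(P(C(0), 11)) = -(2 + 7*√21*(3 + 21)) = -(2 + 7*√21*24) = -(2 + 168*√21) = -2 - 168*√21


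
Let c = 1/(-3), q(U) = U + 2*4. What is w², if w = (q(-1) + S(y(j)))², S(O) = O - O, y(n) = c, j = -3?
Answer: 2401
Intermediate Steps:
q(U) = 8 + U (q(U) = U + 8 = 8 + U)
c = -⅓ ≈ -0.33333
y(n) = -⅓
S(O) = 0
w = 49 (w = ((8 - 1) + 0)² = (7 + 0)² = 7² = 49)
w² = 49² = 2401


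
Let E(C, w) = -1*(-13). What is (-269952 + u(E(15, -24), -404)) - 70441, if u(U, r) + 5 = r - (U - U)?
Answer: -340802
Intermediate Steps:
E(C, w) = 13
u(U, r) = -5 + r (u(U, r) = -5 + (r - (U - U)) = -5 + (r - 1*0) = -5 + (r + 0) = -5 + r)
(-269952 + u(E(15, -24), -404)) - 70441 = (-269952 + (-5 - 404)) - 70441 = (-269952 - 409) - 70441 = -270361 - 70441 = -340802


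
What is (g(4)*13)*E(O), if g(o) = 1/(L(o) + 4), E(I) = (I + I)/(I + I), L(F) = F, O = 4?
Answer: 13/8 ≈ 1.6250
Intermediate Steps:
E(I) = 1 (E(I) = (2*I)/((2*I)) = (2*I)*(1/(2*I)) = 1)
g(o) = 1/(4 + o) (g(o) = 1/(o + 4) = 1/(4 + o))
(g(4)*13)*E(O) = (13/(4 + 4))*1 = (13/8)*1 = 13/8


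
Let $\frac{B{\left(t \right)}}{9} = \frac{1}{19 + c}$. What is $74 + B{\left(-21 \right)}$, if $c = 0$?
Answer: $\frac{1415}{19} \approx 74.474$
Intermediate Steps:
$B{\left(t \right)} = \frac{9}{19}$ ($B{\left(t \right)} = \frac{9}{19 + 0} = \frac{9}{19}$)
$74 + B{\left(-21 \right)} = 74 + \frac{9}{19} = \frac{1415}{19}$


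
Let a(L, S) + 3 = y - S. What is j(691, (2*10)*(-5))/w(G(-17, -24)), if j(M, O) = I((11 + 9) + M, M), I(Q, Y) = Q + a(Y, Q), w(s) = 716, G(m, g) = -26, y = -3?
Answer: -3/358 ≈ -0.0083799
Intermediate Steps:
a(L, S) = -6 - S (a(L, S) = -3 + (-3 - S) = -6 - S)
I(Q, Y) = -6 (I(Q, Y) = Q + (-6 - Q) = -6)
j(M, O) = -6
j(691, (2*10)*(-5))/w(G(-17, -24)) = -6/716 = -6*1/716 = -3/358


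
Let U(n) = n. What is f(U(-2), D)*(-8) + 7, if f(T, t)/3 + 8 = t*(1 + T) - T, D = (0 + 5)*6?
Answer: 871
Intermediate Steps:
D = 30 (D = 5*6 = 30)
f(T, t) = -24 - 3*T + 3*t*(1 + T) (f(T, t) = -24 + 3*(t*(1 + T) - T) = -24 + 3*(-T + t*(1 + T)) = -24 + (-3*T + 3*t*(1 + T)) = -24 - 3*T + 3*t*(1 + T))
f(U(-2), D)*(-8) + 7 = (-24 - 3*(-2) + 3*30 + 3*(-2)*30)*(-8) + 7 = (-24 + 6 + 90 - 180)*(-8) + 7 = -108*(-8) + 7 = 864 + 7 = 871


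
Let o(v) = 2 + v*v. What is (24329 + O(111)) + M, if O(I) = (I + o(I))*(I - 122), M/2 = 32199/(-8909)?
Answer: -1001836903/8909 ≈ -1.1245e+5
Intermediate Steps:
o(v) = 2 + v**2
M = -64398/8909 (M = 2*(32199/(-8909)) = 2*(32199*(-1/8909)) = 2*(-32199/8909) = -64398/8909 ≈ -7.2284)
O(I) = (-122 + I)*(2 + I + I**2) (O(I) = (I + (2 + I**2))*(I - 122) = (2 + I + I**2)*(-122 + I) = (-122 + I)*(2 + I + I**2))
(24329 + O(111)) + M = (24329 + (-244 + 111**3 - 121*111**2 - 120*111)) - 64398/8909 = (24329 + (-244 + 1367631 - 121*12321 - 13320)) - 64398/8909 = (24329 + (-244 + 1367631 - 1490841 - 13320)) - 64398/8909 = (24329 - 136774) - 64398/8909 = -112445 - 64398/8909 = -1001836903/8909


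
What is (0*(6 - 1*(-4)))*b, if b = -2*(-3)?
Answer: 0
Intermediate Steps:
b = 6
(0*(6 - 1*(-4)))*b = (0*(6 - 1*(-4)))*6 = (0*(6 + 4))*6 = (0*10)*6 = 0*6 = 0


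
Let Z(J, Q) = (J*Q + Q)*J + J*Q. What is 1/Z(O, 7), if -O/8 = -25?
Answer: 1/282800 ≈ 3.5361e-6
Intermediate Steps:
O = 200 (O = -8*(-25) = 200)
Z(J, Q) = J*Q + J*(Q + J*Q) (Z(J, Q) = (Q + J*Q)*J + J*Q = J*(Q + J*Q) + J*Q = J*Q + J*(Q + J*Q))
1/Z(O, 7) = 1/(200*7*(2 + 200)) = 1/(200*7*202) = 1/282800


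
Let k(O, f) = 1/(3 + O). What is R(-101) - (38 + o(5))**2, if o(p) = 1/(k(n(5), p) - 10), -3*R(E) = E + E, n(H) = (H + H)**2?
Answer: -1449626707/1058841 ≈ -1369.1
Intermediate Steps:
n(H) = 4*H**2 (n(H) = (2*H)**2 = 4*H**2)
R(E) = -2*E/3 (R(E) = -(E + E)/3 = -2*E/3)
o(p) = -103/1029 (o(p) = 1/(1/(3 + 4*5**2) - 10) = 1/(1/(3 + 4*25) - 10) = 1/(1/(3 + 100) - 10) = 1/(1/103 - 10) = 1/(-1029/103) = -103/1029)
R(-101) - (38 + o(5))**2 = -2/3*(-101) - (38 - 103/1029)**2 = 202/3 - (38999/1029)**2 = 202/3 - 1*1520922001/1058841 = 202/3 - 1520922001/1058841 = -1449626707/1058841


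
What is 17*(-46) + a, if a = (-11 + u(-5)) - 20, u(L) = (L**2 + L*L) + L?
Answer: -768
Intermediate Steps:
u(L) = L + 2*L**2 (u(L) = (L**2 + L**2) + L = 2*L**2 + L = L + 2*L**2)
a = 14 (a = (-11 - 5*(1 + 2*(-5))) - 20 = (-11 - 5*(1 - 10)) - 20 = (-11 - 5*(-9)) - 20 = (-11 + 45) - 20 = 34 - 20 = 14)
17*(-46) + a = 17*(-46) + 14 = -782 + 14 = -768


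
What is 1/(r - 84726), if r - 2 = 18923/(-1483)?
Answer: -1483/125664615 ≈ -1.1801e-5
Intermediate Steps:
r = -15957/1483 (r = 2 + 18923/(-1483) = 2 + 18923*(-1/1483) = 2 - 18923/1483 = -15957/1483 ≈ -10.760)
1/(r - 84726) = 1/(-15957/1483 - 84726) = 1/(-125664615/1483) = -1483/125664615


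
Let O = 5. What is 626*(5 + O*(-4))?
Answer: -9390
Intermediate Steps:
626*(5 + O*(-4)) = 626*(5 + 5*(-4)) = 626*(5 - 20) = 626*(-15) = -9390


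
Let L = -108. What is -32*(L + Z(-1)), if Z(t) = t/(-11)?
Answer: 37984/11 ≈ 3453.1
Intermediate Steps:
Z(t) = -t/11 (Z(t) = t*(-1/11) = -t/11)
-32*(L + Z(-1)) = -32*(-108 - 1/11*(-1)) = -32*(-108 + 1/11) = -32*(-1187/11) = 37984/11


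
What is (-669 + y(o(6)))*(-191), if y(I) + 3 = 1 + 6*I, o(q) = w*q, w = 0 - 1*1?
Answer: 135037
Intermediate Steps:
w = -1 (w = 0 - 1 = -1)
o(q) = -q
y(I) = -2 + 6*I (y(I) = -3 + (1 + 6*I) = -2 + 6*I)
(-669 + y(o(6)))*(-191) = (-669 + (-2 + 6*(-1*6)))*(-191) = (-669 + (-2 + 6*(-6)))*(-191) = (-669 + (-2 - 36))*(-191) = (-669 - 38)*(-191) = -707*(-191) = 135037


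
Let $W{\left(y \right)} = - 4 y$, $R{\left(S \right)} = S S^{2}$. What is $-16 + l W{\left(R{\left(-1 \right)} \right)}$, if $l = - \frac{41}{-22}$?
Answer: $- \frac{94}{11} \approx -8.5455$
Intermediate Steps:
$l = \frac{41}{22}$ ($l = \left(-41\right) \left(- \frac{1}{22}\right) = \frac{41}{22} \approx 1.8636$)
$R{\left(S \right)} = S^{3}$
$-16 + l W{\left(R{\left(-1 \right)} \right)} = -16 + \frac{41 \left(- 4 \left(-1\right)^{3}\right)}{22} = -16 + \frac{41 \left(\left(-4\right) \left(-1\right)\right)}{22} = -16 + \frac{41}{22} \cdot 4 = -16 + \frac{82}{11} = - \frac{94}{11}$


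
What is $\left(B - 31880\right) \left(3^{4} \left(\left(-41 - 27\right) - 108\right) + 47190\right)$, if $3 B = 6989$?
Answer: $-973210678$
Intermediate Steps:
$B = \frac{6989}{3}$ ($B = \frac{1}{3} \cdot 6989 = \frac{6989}{3} \approx 2329.7$)
$\left(B - 31880\right) \left(3^{4} \left(\left(-41 - 27\right) - 108\right) + 47190\right) = \left(\frac{6989}{3} - 31880\right) \left(3^{4} \left(\left(-41 - 27\right) - 108\right) + 47190\right) = - \frac{88651 \left(81 \left(-68 - 108\right) + 47190\right)}{3} = - \frac{88651 \left(81 \left(-176\right) + 47190\right)}{3} = - \frac{88651 \left(-14256 + 47190\right)}{3} = \left(- \frac{88651}{3}\right) 32934 = -973210678$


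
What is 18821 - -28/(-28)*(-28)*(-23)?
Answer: 18177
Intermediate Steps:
18821 - -28/(-28)*(-28)*(-23) = 18821 - -28*(-1/28)*(-28)*(-23) = 18821 - 1*(-28)*(-23) = 18821 - (-28)*(-23) = 18821 - 1*644 = 18821 - 644 = 18177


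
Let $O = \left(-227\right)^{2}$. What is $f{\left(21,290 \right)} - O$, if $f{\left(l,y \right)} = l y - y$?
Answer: $-45729$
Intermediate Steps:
$O = 51529$
$f{\left(l,y \right)} = - y + l y$
$f{\left(21,290 \right)} - O = 290 \left(-1 + 21\right) - 51529 = 290 \cdot 20 - 51529 = 5800 - 51529 = -45729$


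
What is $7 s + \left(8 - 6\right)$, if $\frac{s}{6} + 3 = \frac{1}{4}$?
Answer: $- \frac{227}{2} \approx -113.5$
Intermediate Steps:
$s = - \frac{33}{2}$ ($s = -18 + \frac{6}{4} = -18 + 6 \cdot \frac{1}{4} = -18 + \frac{3}{2} = - \frac{33}{2} \approx -16.5$)
$7 s + \left(8 - 6\right) = 7 \left(- \frac{33}{2}\right) + \left(8 - 6\right) = - \frac{231}{2} + 2 = - \frac{227}{2}$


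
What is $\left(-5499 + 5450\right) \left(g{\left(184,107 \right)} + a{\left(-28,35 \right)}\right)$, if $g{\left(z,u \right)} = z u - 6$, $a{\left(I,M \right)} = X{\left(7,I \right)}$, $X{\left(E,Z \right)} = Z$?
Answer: $-963046$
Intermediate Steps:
$a{\left(I,M \right)} = I$
$g{\left(z,u \right)} = -6 + u z$ ($g{\left(z,u \right)} = u z - 6 = -6 + u z$)
$\left(-5499 + 5450\right) \left(g{\left(184,107 \right)} + a{\left(-28,35 \right)}\right) = \left(-5499 + 5450\right) \left(\left(-6 + 107 \cdot 184\right) - 28\right) = - 49 \left(\left(-6 + 19688\right) - 28\right) = - 49 \left(19682 - 28\right) = \left(-49\right) 19654 = -963046$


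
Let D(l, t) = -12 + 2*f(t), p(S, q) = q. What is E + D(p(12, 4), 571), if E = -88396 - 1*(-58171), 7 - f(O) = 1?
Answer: -30225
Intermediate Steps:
f(O) = 6 (f(O) = 7 - 1*1 = 7 - 1 = 6)
D(l, t) = 0 (D(l, t) = -12 + 2*6 = -12 + 12 = 0)
E = -30225 (E = -88396 + 58171 = -30225)
E + D(p(12, 4), 571) = -30225 + 0 = -30225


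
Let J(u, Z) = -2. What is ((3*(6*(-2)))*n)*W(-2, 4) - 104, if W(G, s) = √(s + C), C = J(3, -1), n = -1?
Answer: -104 + 36*√2 ≈ -53.088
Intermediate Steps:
C = -2
W(G, s) = √(-2 + s) (W(G, s) = √(s - 2) = √(-2 + s))
((3*(6*(-2)))*n)*W(-2, 4) - 104 = ((3*(6*(-2)))*(-1))*√(-2 + 4) - 104 = ((3*(-12))*(-1))*√2 - 104 = (-36*(-1))*√2 - 104 = 36*√2 - 104 = -104 + 36*√2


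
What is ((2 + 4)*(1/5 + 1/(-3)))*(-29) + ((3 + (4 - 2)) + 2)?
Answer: 151/5 ≈ 30.200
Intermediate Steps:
((2 + 4)*(1/5 + 1/(-3)))*(-29) + ((3 + (4 - 2)) + 2) = (6*(1*(⅕) + 1*(-⅓)))*(-29) + ((3 + 2) + 2) = (6*(⅕ - ⅓))*(-29) + (5 + 2) = (6*(-2/15))*(-29) + 7 = -⅘*(-29) + 7 = 116/5 + 7 = 151/5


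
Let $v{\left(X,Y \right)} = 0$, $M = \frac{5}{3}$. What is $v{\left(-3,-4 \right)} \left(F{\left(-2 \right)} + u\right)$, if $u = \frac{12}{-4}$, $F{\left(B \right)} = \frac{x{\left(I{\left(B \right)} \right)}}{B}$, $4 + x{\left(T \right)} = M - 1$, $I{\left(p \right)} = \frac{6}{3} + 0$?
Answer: $0$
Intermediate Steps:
$M = \frac{5}{3}$ ($M = 5 \cdot \frac{1}{3} = \frac{5}{3} \approx 1.6667$)
$I{\left(p \right)} = 2$ ($I{\left(p \right)} = 6 \cdot \frac{1}{3} + 0 = 2 + 0 = 2$)
$x{\left(T \right)} = - \frac{10}{3}$ ($x{\left(T \right)} = -4 + \left(\frac{5}{3} - 1\right) = -4 + \frac{2}{3} = - \frac{10}{3}$)
$F{\left(B \right)} = - \frac{10}{3 B}$
$u = -3$ ($u = 12 \left(- \frac{1}{4}\right) = -3$)
$v{\left(-3,-4 \right)} \left(F{\left(-2 \right)} + u\right) = 0 \left(- \frac{10}{3 \left(-2\right)} - 3\right) = 0 \left(\left(- \frac{10}{3}\right) \left(- \frac{1}{2}\right) - 3\right) = 0 \left(\frac{5}{3} - 3\right) = 0 \left(- \frac{4}{3}\right) = 0$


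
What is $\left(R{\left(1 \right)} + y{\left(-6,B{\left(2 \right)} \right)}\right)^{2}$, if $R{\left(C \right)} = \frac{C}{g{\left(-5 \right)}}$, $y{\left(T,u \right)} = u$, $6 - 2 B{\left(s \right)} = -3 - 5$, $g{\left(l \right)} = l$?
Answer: $\frac{1156}{25} \approx 46.24$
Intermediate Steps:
$B{\left(s \right)} = 7$ ($B{\left(s \right)} = 3 - \frac{-3 - 5}{2} = 3 - -4 = 3 + 4 = 7$)
$R{\left(C \right)} = - \frac{C}{5}$ ($R{\left(C \right)} = \frac{C}{-5} = C \left(- \frac{1}{5}\right) = - \frac{C}{5}$)
$\left(R{\left(1 \right)} + y{\left(-6,B{\left(2 \right)} \right)}\right)^{2} = \left(\left(- \frac{1}{5}\right) 1 + 7\right)^{2} = \left(- \frac{1}{5} + 7\right)^{2} = \left(\frac{34}{5}\right)^{2} = \frac{1156}{25}$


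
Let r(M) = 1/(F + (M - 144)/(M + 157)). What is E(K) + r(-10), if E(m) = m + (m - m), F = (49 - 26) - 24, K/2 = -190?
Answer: -16361/43 ≈ -380.49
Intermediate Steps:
K = -380 (K = 2*(-190) = -380)
F = -1 (F = 23 - 24 = -1)
r(M) = 1/(-1 + (-144 + M)/(157 + M)) (r(M) = 1/(-1 + (M - 144)/(M + 157)) = 1/(-1 + (-144 + M)/(157 + M)))
E(m) = m (E(m) = m + 0 = m)
E(K) + r(-10) = -380 + (-157/301 - 1/301*(-10)) = -380 + (-157/301 + 10/301) = -380 - 21/43 = -16361/43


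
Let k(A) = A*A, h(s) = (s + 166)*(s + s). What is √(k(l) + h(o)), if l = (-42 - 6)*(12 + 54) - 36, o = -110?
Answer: 4*√640831 ≈ 3202.1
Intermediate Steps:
l = -3204 (l = -48*66 - 36 = -3168 - 36 = -3204)
h(s) = 2*s*(166 + s) (h(s) = (166 + s)*(2*s) = 2*s*(166 + s))
k(A) = A²
√(k(l) + h(o)) = √((-3204)² + 2*(-110)*(166 - 110)) = √(10265616 + 2*(-110)*56) = √(10265616 - 12320) = √10253296 = 4*√640831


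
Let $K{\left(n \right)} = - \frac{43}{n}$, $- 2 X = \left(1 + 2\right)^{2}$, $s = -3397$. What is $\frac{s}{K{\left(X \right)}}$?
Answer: $- \frac{711}{2} \approx -355.5$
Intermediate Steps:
$X = - \frac{9}{2}$ ($X = - \frac{\left(1 + 2\right)^{2}}{2} = - \frac{3^{2}}{2} = \left(- \frac{1}{2}\right) 9 = - \frac{9}{2} \approx -4.5$)
$\frac{s}{K{\left(X \right)}} = - \frac{3397}{\left(-43\right) \frac{1}{- \frac{9}{2}}} = - \frac{3397}{\left(-43\right) \left(- \frac{2}{9}\right)} = - \frac{3397}{\frac{86}{9}} = \left(-3397\right) \frac{9}{86} = - \frac{711}{2}$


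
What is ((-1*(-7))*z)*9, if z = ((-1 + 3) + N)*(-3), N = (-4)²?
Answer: -3402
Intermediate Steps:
N = 16
z = -54 (z = ((-1 + 3) + 16)*(-3) = (2 + 16)*(-3) = 18*(-3) = -54)
((-1*(-7))*z)*9 = (-1*(-7)*(-54))*9 = (7*(-54))*9 = -378*9 = -3402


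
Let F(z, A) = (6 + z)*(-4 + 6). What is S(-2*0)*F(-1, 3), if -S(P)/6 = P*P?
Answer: 0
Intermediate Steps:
F(z, A) = 12 + 2*z (F(z, A) = (6 + z)*2 = 12 + 2*z)
S(P) = -6*P**2 (S(P) = -6*P*P = -6*P**2)
S(-2*0)*F(-1, 3) = (-6*(-2*0)**2)*(12 + 2*(-1)) = (-6*0**2)*(12 - 2) = -6*0*10 = 0*10 = 0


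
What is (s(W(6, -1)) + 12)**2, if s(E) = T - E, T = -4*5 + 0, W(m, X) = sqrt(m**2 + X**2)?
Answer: (8 + sqrt(37))**2 ≈ 198.32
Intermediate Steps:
W(m, X) = sqrt(X**2 + m**2)
T = -20 (T = -20 + 0 = -20)
s(E) = -20 - E
(s(W(6, -1)) + 12)**2 = ((-20 - sqrt((-1)**2 + 6**2)) + 12)**2 = ((-20 - sqrt(1 + 36)) + 12)**2 = ((-20 - sqrt(37)) + 12)**2 = (-8 - sqrt(37))**2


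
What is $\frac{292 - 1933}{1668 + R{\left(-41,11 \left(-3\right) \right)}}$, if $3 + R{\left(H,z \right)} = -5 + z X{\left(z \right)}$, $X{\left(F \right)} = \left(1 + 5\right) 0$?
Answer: $- \frac{1641}{1660} \approx -0.98855$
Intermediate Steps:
$X{\left(F \right)} = 0$ ($X{\left(F \right)} = 6 \cdot 0 = 0$)
$R{\left(H,z \right)} = -8$ ($R{\left(H,z \right)} = -3 + \left(-5 + z 0\right) = -3 + \left(-5 + 0\right) = -3 - 5 = -8$)
$\frac{292 - 1933}{1668 + R{\left(-41,11 \left(-3\right) \right)}} = \frac{292 - 1933}{1668 - 8} = - \frac{1641}{1660}$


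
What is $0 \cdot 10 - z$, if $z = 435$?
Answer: $-435$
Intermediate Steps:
$0 \cdot 10 - z = 0 \cdot 10 - 435 = 0 - 435 = -435$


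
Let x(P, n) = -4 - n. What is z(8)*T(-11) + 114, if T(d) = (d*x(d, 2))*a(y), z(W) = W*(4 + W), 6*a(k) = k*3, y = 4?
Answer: 12786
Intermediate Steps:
a(k) = k/2 (a(k) = (k*3)/6 = (3*k)/6 = k/2)
T(d) = -12*d (T(d) = (d*(-4 - 1*2))*((½)*4) = (d*(-4 - 2))*2 = (d*(-6))*2 = -6*d*2 = -12*d)
z(8)*T(-11) + 114 = (8*(4 + 8))*(-12*(-11)) + 114 = (8*12)*132 + 114 = 96*132 + 114 = 12672 + 114 = 12786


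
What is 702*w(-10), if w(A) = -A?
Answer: 7020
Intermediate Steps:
702*w(-10) = 702*(-1*(-10)) = 702*10 = 7020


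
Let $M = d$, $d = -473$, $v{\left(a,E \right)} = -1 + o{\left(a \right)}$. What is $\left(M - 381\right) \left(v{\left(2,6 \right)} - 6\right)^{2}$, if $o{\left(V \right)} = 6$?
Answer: $-854$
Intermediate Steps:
$v{\left(a,E \right)} = 5$ ($v{\left(a,E \right)} = -1 + 6 = 5$)
$M = -473$
$\left(M - 381\right) \left(v{\left(2,6 \right)} - 6\right)^{2} = \left(-473 - 381\right) \left(5 - 6\right)^{2} = - 854 \left(-1\right)^{2} = \left(-854\right) 1 = -854$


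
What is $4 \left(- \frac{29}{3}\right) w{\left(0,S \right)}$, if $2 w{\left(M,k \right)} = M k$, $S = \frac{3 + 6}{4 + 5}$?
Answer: $0$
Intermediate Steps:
$S = 1$ ($S = \frac{9}{9} = 9 \cdot \frac{1}{9} = 1$)
$w{\left(M,k \right)} = \frac{M k}{2}$
$4 \left(- \frac{29}{3}\right) w{\left(0,S \right)} = 4 \left(- \frac{29}{3}\right) \frac{1}{2} \cdot 0 \cdot 1 = 4 \left(\left(-29\right) \frac{1}{3}\right) 0 = 4 \left(- \frac{29}{3}\right) 0 = \left(- \frac{116}{3}\right) 0 = 0$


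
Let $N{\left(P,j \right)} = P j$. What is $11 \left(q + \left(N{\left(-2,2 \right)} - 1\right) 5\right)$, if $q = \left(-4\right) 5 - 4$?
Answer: $-539$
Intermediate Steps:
$q = -24$ ($q = -20 - 4 = -24$)
$11 \left(q + \left(N{\left(-2,2 \right)} - 1\right) 5\right) = 11 \left(-24 + \left(\left(-2\right) 2 - 1\right) 5\right) = 11 \left(-24 + \left(-4 - 1\right) 5\right) = 11 \left(-24 - 25\right) = 11 \left(-49\right) = -539$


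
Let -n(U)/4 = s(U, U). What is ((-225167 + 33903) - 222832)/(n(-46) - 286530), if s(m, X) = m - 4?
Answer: 207048/143165 ≈ 1.4462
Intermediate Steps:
s(m, X) = -4 + m
n(U) = 16 - 4*U (n(U) = -4*(-4 + U) = 16 - 4*U)
((-225167 + 33903) - 222832)/(n(-46) - 286530) = ((-225167 + 33903) - 222832)/((16 - 4*(-46)) - 286530) = (-191264 - 222832)/((16 + 184) - 286530) = -414096/(200 - 286530) = -414096/(-286330) = -414096*(-1/286330) = 207048/143165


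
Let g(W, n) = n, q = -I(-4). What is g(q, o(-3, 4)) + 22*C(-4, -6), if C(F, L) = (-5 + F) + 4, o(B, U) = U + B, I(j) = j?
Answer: -109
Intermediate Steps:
o(B, U) = B + U
C(F, L) = -1 + F
q = 4 (q = -1*(-4) = 4)
g(q, o(-3, 4)) + 22*C(-4, -6) = (-3 + 4) + 22*(-1 - 4) = 1 + 22*(-5) = 1 - 110 = -109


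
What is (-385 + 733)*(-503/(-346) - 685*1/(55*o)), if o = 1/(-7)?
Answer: 58698378/1903 ≈ 30845.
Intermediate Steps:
o = -⅐ ≈ -0.14286
(-385 + 733)*(-503/(-346) - 685*1/(55*o)) = (-385 + 733)*(-503/(-346) - 685/((-⅐*55))) = 348*(-503*(-1/346) - 685/(-55/7)) = 348*(503/346 - 685*(-7/55)) = 348*(503/346 + 959/11) = 348*(337347/3806) = 58698378/1903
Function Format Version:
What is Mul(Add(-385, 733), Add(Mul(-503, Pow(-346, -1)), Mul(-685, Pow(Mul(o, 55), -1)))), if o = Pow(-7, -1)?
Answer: Rational(58698378, 1903) ≈ 30845.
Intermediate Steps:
o = Rational(-1, 7) ≈ -0.14286
Mul(Add(-385, 733), Add(Mul(-503, Pow(-346, -1)), Mul(-685, Pow(Mul(o, 55), -1)))) = Mul(Add(-385, 733), Add(Mul(-503, Pow(-346, -1)), Mul(-685, Pow(Mul(Rational(-1, 7), 55), -1)))) = Mul(348, Add(Mul(-503, Rational(-1, 346)), Mul(-685, Pow(Rational(-55, 7), -1)))) = Mul(348, Add(Rational(503, 346), Mul(-685, Rational(-7, 55)))) = Mul(348, Add(Rational(503, 346), Rational(959, 11))) = Mul(348, Rational(337347, 3806)) = Rational(58698378, 1903)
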